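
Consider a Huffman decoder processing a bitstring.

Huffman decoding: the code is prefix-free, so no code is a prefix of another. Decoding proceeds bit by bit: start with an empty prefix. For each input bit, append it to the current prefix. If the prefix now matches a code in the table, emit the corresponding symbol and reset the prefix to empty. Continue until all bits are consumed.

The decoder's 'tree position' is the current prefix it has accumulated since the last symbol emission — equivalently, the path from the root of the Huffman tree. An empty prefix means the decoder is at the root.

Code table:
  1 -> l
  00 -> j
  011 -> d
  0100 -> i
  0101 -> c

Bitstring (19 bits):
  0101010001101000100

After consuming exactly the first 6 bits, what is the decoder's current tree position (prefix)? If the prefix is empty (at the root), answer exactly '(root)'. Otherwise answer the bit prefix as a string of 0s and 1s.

Bit 0: prefix='0' (no match yet)
Bit 1: prefix='01' (no match yet)
Bit 2: prefix='010' (no match yet)
Bit 3: prefix='0101' -> emit 'c', reset
Bit 4: prefix='0' (no match yet)
Bit 5: prefix='01' (no match yet)

Answer: 01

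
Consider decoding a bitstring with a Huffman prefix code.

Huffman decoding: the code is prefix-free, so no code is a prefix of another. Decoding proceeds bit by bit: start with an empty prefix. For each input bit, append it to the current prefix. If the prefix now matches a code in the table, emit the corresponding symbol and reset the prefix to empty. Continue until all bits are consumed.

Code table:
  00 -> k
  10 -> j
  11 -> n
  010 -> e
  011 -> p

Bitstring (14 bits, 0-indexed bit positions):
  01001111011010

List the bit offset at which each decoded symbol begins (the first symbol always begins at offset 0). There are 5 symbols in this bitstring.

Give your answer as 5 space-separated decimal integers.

Bit 0: prefix='0' (no match yet)
Bit 1: prefix='01' (no match yet)
Bit 2: prefix='010' -> emit 'e', reset
Bit 3: prefix='0' (no match yet)
Bit 4: prefix='01' (no match yet)
Bit 5: prefix='011' -> emit 'p', reset
Bit 6: prefix='1' (no match yet)
Bit 7: prefix='11' -> emit 'n', reset
Bit 8: prefix='0' (no match yet)
Bit 9: prefix='01' (no match yet)
Bit 10: prefix='011' -> emit 'p', reset
Bit 11: prefix='0' (no match yet)
Bit 12: prefix='01' (no match yet)
Bit 13: prefix='010' -> emit 'e', reset

Answer: 0 3 6 8 11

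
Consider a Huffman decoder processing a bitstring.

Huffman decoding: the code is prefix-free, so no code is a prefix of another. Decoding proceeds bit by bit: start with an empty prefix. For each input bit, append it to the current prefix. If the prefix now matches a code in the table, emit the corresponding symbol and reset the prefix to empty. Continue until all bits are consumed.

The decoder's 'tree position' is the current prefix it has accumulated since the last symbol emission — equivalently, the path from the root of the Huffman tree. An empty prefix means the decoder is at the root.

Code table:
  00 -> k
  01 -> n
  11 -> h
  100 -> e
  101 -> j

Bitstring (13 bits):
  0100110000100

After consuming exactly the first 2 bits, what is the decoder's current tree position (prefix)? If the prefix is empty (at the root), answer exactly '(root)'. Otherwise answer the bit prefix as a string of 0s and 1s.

Answer: (root)

Derivation:
Bit 0: prefix='0' (no match yet)
Bit 1: prefix='01' -> emit 'n', reset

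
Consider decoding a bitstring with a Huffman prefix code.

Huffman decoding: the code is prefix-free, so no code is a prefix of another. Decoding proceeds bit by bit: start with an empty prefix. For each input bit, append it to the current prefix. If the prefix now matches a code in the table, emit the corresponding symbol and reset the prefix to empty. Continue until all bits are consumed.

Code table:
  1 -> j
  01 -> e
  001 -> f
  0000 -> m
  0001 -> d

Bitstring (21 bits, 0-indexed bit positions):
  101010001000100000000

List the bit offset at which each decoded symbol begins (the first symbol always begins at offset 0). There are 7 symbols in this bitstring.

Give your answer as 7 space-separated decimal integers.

Bit 0: prefix='1' -> emit 'j', reset
Bit 1: prefix='0' (no match yet)
Bit 2: prefix='01' -> emit 'e', reset
Bit 3: prefix='0' (no match yet)
Bit 4: prefix='01' -> emit 'e', reset
Bit 5: prefix='0' (no match yet)
Bit 6: prefix='00' (no match yet)
Bit 7: prefix='000' (no match yet)
Bit 8: prefix='0001' -> emit 'd', reset
Bit 9: prefix='0' (no match yet)
Bit 10: prefix='00' (no match yet)
Bit 11: prefix='000' (no match yet)
Bit 12: prefix='0001' -> emit 'd', reset
Bit 13: prefix='0' (no match yet)
Bit 14: prefix='00' (no match yet)
Bit 15: prefix='000' (no match yet)
Bit 16: prefix='0000' -> emit 'm', reset
Bit 17: prefix='0' (no match yet)
Bit 18: prefix='00' (no match yet)
Bit 19: prefix='000' (no match yet)
Bit 20: prefix='0000' -> emit 'm', reset

Answer: 0 1 3 5 9 13 17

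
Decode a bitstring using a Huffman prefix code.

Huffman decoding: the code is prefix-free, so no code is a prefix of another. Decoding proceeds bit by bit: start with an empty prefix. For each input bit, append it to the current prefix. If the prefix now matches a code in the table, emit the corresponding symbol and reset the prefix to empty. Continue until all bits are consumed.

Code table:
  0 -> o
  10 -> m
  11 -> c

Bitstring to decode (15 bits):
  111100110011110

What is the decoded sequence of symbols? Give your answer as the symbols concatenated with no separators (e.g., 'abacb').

Bit 0: prefix='1' (no match yet)
Bit 1: prefix='11' -> emit 'c', reset
Bit 2: prefix='1' (no match yet)
Bit 3: prefix='11' -> emit 'c', reset
Bit 4: prefix='0' -> emit 'o', reset
Bit 5: prefix='0' -> emit 'o', reset
Bit 6: prefix='1' (no match yet)
Bit 7: prefix='11' -> emit 'c', reset
Bit 8: prefix='0' -> emit 'o', reset
Bit 9: prefix='0' -> emit 'o', reset
Bit 10: prefix='1' (no match yet)
Bit 11: prefix='11' -> emit 'c', reset
Bit 12: prefix='1' (no match yet)
Bit 13: prefix='11' -> emit 'c', reset
Bit 14: prefix='0' -> emit 'o', reset

Answer: ccoocoocco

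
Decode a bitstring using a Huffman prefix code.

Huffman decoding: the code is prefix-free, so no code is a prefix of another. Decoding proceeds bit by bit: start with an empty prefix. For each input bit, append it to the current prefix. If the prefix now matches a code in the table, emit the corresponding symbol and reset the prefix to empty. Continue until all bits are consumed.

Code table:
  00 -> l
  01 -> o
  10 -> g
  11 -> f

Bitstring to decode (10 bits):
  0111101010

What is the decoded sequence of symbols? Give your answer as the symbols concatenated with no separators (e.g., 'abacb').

Bit 0: prefix='0' (no match yet)
Bit 1: prefix='01' -> emit 'o', reset
Bit 2: prefix='1' (no match yet)
Bit 3: prefix='11' -> emit 'f', reset
Bit 4: prefix='1' (no match yet)
Bit 5: prefix='10' -> emit 'g', reset
Bit 6: prefix='1' (no match yet)
Bit 7: prefix='10' -> emit 'g', reset
Bit 8: prefix='1' (no match yet)
Bit 9: prefix='10' -> emit 'g', reset

Answer: ofggg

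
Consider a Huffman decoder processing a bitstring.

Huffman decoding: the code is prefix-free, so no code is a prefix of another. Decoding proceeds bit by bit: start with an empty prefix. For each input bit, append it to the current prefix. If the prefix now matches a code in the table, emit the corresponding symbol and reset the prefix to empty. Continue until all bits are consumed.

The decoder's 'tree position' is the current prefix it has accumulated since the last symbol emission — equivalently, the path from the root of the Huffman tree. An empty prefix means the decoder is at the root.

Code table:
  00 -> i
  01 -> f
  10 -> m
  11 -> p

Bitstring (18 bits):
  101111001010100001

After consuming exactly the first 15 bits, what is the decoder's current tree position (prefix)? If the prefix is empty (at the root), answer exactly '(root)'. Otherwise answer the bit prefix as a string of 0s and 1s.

Answer: 0

Derivation:
Bit 0: prefix='1' (no match yet)
Bit 1: prefix='10' -> emit 'm', reset
Bit 2: prefix='1' (no match yet)
Bit 3: prefix='11' -> emit 'p', reset
Bit 4: prefix='1' (no match yet)
Bit 5: prefix='11' -> emit 'p', reset
Bit 6: prefix='0' (no match yet)
Bit 7: prefix='00' -> emit 'i', reset
Bit 8: prefix='1' (no match yet)
Bit 9: prefix='10' -> emit 'm', reset
Bit 10: prefix='1' (no match yet)
Bit 11: prefix='10' -> emit 'm', reset
Bit 12: prefix='1' (no match yet)
Bit 13: prefix='10' -> emit 'm', reset
Bit 14: prefix='0' (no match yet)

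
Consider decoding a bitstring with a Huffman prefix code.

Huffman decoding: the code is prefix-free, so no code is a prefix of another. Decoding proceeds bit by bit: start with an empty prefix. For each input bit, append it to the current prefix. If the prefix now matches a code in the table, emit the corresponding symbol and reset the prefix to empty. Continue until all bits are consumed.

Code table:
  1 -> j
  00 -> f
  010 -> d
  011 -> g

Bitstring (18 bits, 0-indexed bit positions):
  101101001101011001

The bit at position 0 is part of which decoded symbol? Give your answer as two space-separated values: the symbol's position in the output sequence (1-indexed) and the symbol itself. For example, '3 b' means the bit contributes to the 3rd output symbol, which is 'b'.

Bit 0: prefix='1' -> emit 'j', reset
Bit 1: prefix='0' (no match yet)
Bit 2: prefix='01' (no match yet)
Bit 3: prefix='011' -> emit 'g', reset
Bit 4: prefix='0' (no match yet)

Answer: 1 j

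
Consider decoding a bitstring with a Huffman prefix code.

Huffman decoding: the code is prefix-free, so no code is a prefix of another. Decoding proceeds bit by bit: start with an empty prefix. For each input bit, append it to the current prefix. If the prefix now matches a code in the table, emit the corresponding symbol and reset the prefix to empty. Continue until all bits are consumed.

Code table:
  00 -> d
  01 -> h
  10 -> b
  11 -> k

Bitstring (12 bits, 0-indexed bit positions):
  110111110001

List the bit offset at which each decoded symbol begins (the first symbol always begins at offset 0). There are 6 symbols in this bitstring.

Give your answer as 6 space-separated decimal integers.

Bit 0: prefix='1' (no match yet)
Bit 1: prefix='11' -> emit 'k', reset
Bit 2: prefix='0' (no match yet)
Bit 3: prefix='01' -> emit 'h', reset
Bit 4: prefix='1' (no match yet)
Bit 5: prefix='11' -> emit 'k', reset
Bit 6: prefix='1' (no match yet)
Bit 7: prefix='11' -> emit 'k', reset
Bit 8: prefix='0' (no match yet)
Bit 9: prefix='00' -> emit 'd', reset
Bit 10: prefix='0' (no match yet)
Bit 11: prefix='01' -> emit 'h', reset

Answer: 0 2 4 6 8 10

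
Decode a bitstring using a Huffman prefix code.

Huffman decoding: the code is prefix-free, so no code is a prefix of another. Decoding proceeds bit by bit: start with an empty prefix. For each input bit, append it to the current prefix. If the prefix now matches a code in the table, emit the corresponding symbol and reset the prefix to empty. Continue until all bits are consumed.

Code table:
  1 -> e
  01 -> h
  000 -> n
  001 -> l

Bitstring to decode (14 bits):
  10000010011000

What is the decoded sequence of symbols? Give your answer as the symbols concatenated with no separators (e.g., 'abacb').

Answer: enllen

Derivation:
Bit 0: prefix='1' -> emit 'e', reset
Bit 1: prefix='0' (no match yet)
Bit 2: prefix='00' (no match yet)
Bit 3: prefix='000' -> emit 'n', reset
Bit 4: prefix='0' (no match yet)
Bit 5: prefix='00' (no match yet)
Bit 6: prefix='001' -> emit 'l', reset
Bit 7: prefix='0' (no match yet)
Bit 8: prefix='00' (no match yet)
Bit 9: prefix='001' -> emit 'l', reset
Bit 10: prefix='1' -> emit 'e', reset
Bit 11: prefix='0' (no match yet)
Bit 12: prefix='00' (no match yet)
Bit 13: prefix='000' -> emit 'n', reset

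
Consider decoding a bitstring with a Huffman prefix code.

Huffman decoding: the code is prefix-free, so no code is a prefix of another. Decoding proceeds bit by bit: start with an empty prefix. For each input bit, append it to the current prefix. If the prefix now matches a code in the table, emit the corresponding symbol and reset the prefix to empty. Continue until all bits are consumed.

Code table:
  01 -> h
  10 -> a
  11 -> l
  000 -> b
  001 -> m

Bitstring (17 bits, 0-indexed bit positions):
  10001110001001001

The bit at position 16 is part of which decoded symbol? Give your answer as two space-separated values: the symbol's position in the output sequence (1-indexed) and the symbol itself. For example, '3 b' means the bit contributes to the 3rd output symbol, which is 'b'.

Bit 0: prefix='1' (no match yet)
Bit 1: prefix='10' -> emit 'a', reset
Bit 2: prefix='0' (no match yet)
Bit 3: prefix='00' (no match yet)
Bit 4: prefix='001' -> emit 'm', reset
Bit 5: prefix='1' (no match yet)
Bit 6: prefix='11' -> emit 'l', reset
Bit 7: prefix='0' (no match yet)
Bit 8: prefix='00' (no match yet)
Bit 9: prefix='000' -> emit 'b', reset
Bit 10: prefix='1' (no match yet)
Bit 11: prefix='10' -> emit 'a', reset
Bit 12: prefix='0' (no match yet)
Bit 13: prefix='01' -> emit 'h', reset
Bit 14: prefix='0' (no match yet)
Bit 15: prefix='00' (no match yet)
Bit 16: prefix='001' -> emit 'm', reset

Answer: 7 m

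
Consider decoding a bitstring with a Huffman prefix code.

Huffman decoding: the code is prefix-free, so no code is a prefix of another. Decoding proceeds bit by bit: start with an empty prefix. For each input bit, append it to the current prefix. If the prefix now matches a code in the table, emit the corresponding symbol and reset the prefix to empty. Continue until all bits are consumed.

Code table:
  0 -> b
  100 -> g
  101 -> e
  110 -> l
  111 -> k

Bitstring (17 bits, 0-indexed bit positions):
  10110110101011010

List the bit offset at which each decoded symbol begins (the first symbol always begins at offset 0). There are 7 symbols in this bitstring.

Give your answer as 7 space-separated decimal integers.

Answer: 0 3 6 9 10 13 16

Derivation:
Bit 0: prefix='1' (no match yet)
Bit 1: prefix='10' (no match yet)
Bit 2: prefix='101' -> emit 'e', reset
Bit 3: prefix='1' (no match yet)
Bit 4: prefix='10' (no match yet)
Bit 5: prefix='101' -> emit 'e', reset
Bit 6: prefix='1' (no match yet)
Bit 7: prefix='10' (no match yet)
Bit 8: prefix='101' -> emit 'e', reset
Bit 9: prefix='0' -> emit 'b', reset
Bit 10: prefix='1' (no match yet)
Bit 11: prefix='10' (no match yet)
Bit 12: prefix='101' -> emit 'e', reset
Bit 13: prefix='1' (no match yet)
Bit 14: prefix='10' (no match yet)
Bit 15: prefix='101' -> emit 'e', reset
Bit 16: prefix='0' -> emit 'b', reset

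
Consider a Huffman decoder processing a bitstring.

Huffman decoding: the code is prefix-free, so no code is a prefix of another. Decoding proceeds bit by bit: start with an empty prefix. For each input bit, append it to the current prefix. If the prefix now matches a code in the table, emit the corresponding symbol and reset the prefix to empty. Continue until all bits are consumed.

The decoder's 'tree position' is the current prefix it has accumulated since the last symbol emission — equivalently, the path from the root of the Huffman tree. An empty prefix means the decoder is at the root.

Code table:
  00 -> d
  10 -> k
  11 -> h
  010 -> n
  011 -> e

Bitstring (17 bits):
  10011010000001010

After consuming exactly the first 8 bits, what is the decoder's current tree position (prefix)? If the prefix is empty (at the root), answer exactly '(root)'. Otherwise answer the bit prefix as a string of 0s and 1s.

Bit 0: prefix='1' (no match yet)
Bit 1: prefix='10' -> emit 'k', reset
Bit 2: prefix='0' (no match yet)
Bit 3: prefix='01' (no match yet)
Bit 4: prefix='011' -> emit 'e', reset
Bit 5: prefix='0' (no match yet)
Bit 6: prefix='01' (no match yet)
Bit 7: prefix='010' -> emit 'n', reset

Answer: (root)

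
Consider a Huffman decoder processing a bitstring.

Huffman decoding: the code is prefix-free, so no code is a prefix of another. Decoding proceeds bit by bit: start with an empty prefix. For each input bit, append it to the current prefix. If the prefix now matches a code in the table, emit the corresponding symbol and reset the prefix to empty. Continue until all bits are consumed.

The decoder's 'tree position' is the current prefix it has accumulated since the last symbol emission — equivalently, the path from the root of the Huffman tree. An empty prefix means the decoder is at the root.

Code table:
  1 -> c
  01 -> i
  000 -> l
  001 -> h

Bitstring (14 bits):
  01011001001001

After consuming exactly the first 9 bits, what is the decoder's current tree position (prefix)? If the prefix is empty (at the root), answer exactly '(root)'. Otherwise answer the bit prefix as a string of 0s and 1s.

Bit 0: prefix='0' (no match yet)
Bit 1: prefix='01' -> emit 'i', reset
Bit 2: prefix='0' (no match yet)
Bit 3: prefix='01' -> emit 'i', reset
Bit 4: prefix='1' -> emit 'c', reset
Bit 5: prefix='0' (no match yet)
Bit 6: prefix='00' (no match yet)
Bit 7: prefix='001' -> emit 'h', reset
Bit 8: prefix='0' (no match yet)

Answer: 0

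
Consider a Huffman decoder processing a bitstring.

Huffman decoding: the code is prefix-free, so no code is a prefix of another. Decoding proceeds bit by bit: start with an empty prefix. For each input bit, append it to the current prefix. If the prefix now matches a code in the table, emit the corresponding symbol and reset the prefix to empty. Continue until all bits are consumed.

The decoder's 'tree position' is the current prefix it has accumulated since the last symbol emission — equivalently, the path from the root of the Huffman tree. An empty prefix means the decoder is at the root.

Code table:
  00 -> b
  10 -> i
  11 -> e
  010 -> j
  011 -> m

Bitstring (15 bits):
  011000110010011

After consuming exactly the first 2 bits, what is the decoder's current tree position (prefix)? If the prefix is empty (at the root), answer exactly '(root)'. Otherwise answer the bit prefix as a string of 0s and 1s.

Answer: 01

Derivation:
Bit 0: prefix='0' (no match yet)
Bit 1: prefix='01' (no match yet)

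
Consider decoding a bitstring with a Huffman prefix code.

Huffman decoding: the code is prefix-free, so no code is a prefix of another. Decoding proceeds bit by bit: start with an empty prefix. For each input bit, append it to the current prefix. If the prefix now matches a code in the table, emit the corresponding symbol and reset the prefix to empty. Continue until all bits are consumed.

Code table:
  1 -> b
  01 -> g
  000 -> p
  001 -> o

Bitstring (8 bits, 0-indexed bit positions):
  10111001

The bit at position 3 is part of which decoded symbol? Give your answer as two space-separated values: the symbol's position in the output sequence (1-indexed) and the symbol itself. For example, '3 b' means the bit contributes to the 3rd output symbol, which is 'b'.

Bit 0: prefix='1' -> emit 'b', reset
Bit 1: prefix='0' (no match yet)
Bit 2: prefix='01' -> emit 'g', reset
Bit 3: prefix='1' -> emit 'b', reset
Bit 4: prefix='1' -> emit 'b', reset
Bit 5: prefix='0' (no match yet)
Bit 6: prefix='00' (no match yet)
Bit 7: prefix='001' -> emit 'o', reset

Answer: 3 b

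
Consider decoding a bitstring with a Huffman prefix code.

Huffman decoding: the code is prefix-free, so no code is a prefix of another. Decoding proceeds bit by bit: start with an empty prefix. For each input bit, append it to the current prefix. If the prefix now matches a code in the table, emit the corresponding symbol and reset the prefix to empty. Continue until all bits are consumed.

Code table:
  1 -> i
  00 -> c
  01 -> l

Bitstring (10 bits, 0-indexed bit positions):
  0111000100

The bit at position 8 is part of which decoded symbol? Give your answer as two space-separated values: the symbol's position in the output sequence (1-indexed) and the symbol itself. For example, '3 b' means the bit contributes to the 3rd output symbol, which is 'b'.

Answer: 6 c

Derivation:
Bit 0: prefix='0' (no match yet)
Bit 1: prefix='01' -> emit 'l', reset
Bit 2: prefix='1' -> emit 'i', reset
Bit 3: prefix='1' -> emit 'i', reset
Bit 4: prefix='0' (no match yet)
Bit 5: prefix='00' -> emit 'c', reset
Bit 6: prefix='0' (no match yet)
Bit 7: prefix='01' -> emit 'l', reset
Bit 8: prefix='0' (no match yet)
Bit 9: prefix='00' -> emit 'c', reset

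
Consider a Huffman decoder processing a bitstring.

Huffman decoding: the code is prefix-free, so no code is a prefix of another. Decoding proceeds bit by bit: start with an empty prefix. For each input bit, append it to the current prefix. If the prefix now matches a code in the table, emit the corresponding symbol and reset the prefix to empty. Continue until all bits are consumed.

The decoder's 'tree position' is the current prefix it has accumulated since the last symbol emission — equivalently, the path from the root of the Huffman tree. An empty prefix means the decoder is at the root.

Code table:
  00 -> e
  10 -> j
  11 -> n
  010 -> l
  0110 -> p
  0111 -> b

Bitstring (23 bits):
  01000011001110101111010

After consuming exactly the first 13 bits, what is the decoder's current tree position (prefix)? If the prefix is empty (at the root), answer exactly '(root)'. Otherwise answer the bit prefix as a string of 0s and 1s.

Bit 0: prefix='0' (no match yet)
Bit 1: prefix='01' (no match yet)
Bit 2: prefix='010' -> emit 'l', reset
Bit 3: prefix='0' (no match yet)
Bit 4: prefix='00' -> emit 'e', reset
Bit 5: prefix='0' (no match yet)
Bit 6: prefix='01' (no match yet)
Bit 7: prefix='011' (no match yet)
Bit 8: prefix='0110' -> emit 'p', reset
Bit 9: prefix='0' (no match yet)
Bit 10: prefix='01' (no match yet)
Bit 11: prefix='011' (no match yet)
Bit 12: prefix='0111' -> emit 'b', reset

Answer: (root)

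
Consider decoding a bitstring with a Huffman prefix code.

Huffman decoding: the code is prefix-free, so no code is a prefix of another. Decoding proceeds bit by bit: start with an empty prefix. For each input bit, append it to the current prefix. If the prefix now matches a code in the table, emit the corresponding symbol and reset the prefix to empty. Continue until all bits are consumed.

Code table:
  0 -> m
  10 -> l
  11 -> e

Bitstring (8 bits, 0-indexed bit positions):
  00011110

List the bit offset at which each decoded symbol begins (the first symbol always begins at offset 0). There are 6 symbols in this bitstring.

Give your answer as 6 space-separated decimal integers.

Answer: 0 1 2 3 5 7

Derivation:
Bit 0: prefix='0' -> emit 'm', reset
Bit 1: prefix='0' -> emit 'm', reset
Bit 2: prefix='0' -> emit 'm', reset
Bit 3: prefix='1' (no match yet)
Bit 4: prefix='11' -> emit 'e', reset
Bit 5: prefix='1' (no match yet)
Bit 6: prefix='11' -> emit 'e', reset
Bit 7: prefix='0' -> emit 'm', reset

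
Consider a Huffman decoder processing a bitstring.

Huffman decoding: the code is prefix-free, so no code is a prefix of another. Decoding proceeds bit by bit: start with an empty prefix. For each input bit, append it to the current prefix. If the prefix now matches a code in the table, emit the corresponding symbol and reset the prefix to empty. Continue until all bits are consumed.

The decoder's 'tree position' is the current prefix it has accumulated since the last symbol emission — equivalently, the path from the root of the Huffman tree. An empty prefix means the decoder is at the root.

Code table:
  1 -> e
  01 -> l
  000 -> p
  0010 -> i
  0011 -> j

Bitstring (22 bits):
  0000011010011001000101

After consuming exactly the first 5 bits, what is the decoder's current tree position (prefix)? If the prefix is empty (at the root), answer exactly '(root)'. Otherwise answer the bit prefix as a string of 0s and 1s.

Bit 0: prefix='0' (no match yet)
Bit 1: prefix='00' (no match yet)
Bit 2: prefix='000' -> emit 'p', reset
Bit 3: prefix='0' (no match yet)
Bit 4: prefix='00' (no match yet)

Answer: 00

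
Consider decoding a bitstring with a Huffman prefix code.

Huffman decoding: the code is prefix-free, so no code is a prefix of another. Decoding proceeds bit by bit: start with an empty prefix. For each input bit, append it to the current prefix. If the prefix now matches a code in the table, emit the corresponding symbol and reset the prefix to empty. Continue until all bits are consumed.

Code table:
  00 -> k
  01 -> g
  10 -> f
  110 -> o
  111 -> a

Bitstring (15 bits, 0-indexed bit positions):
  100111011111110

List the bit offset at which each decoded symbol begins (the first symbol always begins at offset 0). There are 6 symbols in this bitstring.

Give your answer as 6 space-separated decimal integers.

Answer: 0 2 4 7 10 13

Derivation:
Bit 0: prefix='1' (no match yet)
Bit 1: prefix='10' -> emit 'f', reset
Bit 2: prefix='0' (no match yet)
Bit 3: prefix='01' -> emit 'g', reset
Bit 4: prefix='1' (no match yet)
Bit 5: prefix='11' (no match yet)
Bit 6: prefix='110' -> emit 'o', reset
Bit 7: prefix='1' (no match yet)
Bit 8: prefix='11' (no match yet)
Bit 9: prefix='111' -> emit 'a', reset
Bit 10: prefix='1' (no match yet)
Bit 11: prefix='11' (no match yet)
Bit 12: prefix='111' -> emit 'a', reset
Bit 13: prefix='1' (no match yet)
Bit 14: prefix='10' -> emit 'f', reset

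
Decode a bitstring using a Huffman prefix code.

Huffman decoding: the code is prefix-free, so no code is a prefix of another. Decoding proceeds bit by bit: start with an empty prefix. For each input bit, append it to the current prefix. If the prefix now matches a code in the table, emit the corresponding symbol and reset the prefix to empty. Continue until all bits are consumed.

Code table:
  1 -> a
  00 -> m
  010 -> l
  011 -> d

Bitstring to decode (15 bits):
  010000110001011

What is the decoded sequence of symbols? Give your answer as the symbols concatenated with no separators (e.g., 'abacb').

Bit 0: prefix='0' (no match yet)
Bit 1: prefix='01' (no match yet)
Bit 2: prefix='010' -> emit 'l', reset
Bit 3: prefix='0' (no match yet)
Bit 4: prefix='00' -> emit 'm', reset
Bit 5: prefix='0' (no match yet)
Bit 6: prefix='01' (no match yet)
Bit 7: prefix='011' -> emit 'd', reset
Bit 8: prefix='0' (no match yet)
Bit 9: prefix='00' -> emit 'm', reset
Bit 10: prefix='0' (no match yet)
Bit 11: prefix='01' (no match yet)
Bit 12: prefix='010' -> emit 'l', reset
Bit 13: prefix='1' -> emit 'a', reset
Bit 14: prefix='1' -> emit 'a', reset

Answer: lmdmlaa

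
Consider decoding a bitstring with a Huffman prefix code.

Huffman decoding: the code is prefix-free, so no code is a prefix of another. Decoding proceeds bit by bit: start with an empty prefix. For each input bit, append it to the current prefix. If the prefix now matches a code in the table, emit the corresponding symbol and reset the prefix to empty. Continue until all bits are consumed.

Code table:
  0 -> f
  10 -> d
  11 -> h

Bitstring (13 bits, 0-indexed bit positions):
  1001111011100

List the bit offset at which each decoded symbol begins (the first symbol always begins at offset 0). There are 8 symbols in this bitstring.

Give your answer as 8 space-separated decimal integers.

Answer: 0 2 3 5 7 8 10 12

Derivation:
Bit 0: prefix='1' (no match yet)
Bit 1: prefix='10' -> emit 'd', reset
Bit 2: prefix='0' -> emit 'f', reset
Bit 3: prefix='1' (no match yet)
Bit 4: prefix='11' -> emit 'h', reset
Bit 5: prefix='1' (no match yet)
Bit 6: prefix='11' -> emit 'h', reset
Bit 7: prefix='0' -> emit 'f', reset
Bit 8: prefix='1' (no match yet)
Bit 9: prefix='11' -> emit 'h', reset
Bit 10: prefix='1' (no match yet)
Bit 11: prefix='10' -> emit 'd', reset
Bit 12: prefix='0' -> emit 'f', reset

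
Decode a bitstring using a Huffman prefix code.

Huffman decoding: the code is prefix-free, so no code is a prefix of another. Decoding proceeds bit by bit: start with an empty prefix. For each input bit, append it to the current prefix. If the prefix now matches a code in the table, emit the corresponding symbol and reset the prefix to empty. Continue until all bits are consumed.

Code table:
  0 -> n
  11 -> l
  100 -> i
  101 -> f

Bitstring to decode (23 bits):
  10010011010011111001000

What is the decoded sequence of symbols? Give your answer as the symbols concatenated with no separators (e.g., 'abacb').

Answer: iilnilliin

Derivation:
Bit 0: prefix='1' (no match yet)
Bit 1: prefix='10' (no match yet)
Bit 2: prefix='100' -> emit 'i', reset
Bit 3: prefix='1' (no match yet)
Bit 4: prefix='10' (no match yet)
Bit 5: prefix='100' -> emit 'i', reset
Bit 6: prefix='1' (no match yet)
Bit 7: prefix='11' -> emit 'l', reset
Bit 8: prefix='0' -> emit 'n', reset
Bit 9: prefix='1' (no match yet)
Bit 10: prefix='10' (no match yet)
Bit 11: prefix='100' -> emit 'i', reset
Bit 12: prefix='1' (no match yet)
Bit 13: prefix='11' -> emit 'l', reset
Bit 14: prefix='1' (no match yet)
Bit 15: prefix='11' -> emit 'l', reset
Bit 16: prefix='1' (no match yet)
Bit 17: prefix='10' (no match yet)
Bit 18: prefix='100' -> emit 'i', reset
Bit 19: prefix='1' (no match yet)
Bit 20: prefix='10' (no match yet)
Bit 21: prefix='100' -> emit 'i', reset
Bit 22: prefix='0' -> emit 'n', reset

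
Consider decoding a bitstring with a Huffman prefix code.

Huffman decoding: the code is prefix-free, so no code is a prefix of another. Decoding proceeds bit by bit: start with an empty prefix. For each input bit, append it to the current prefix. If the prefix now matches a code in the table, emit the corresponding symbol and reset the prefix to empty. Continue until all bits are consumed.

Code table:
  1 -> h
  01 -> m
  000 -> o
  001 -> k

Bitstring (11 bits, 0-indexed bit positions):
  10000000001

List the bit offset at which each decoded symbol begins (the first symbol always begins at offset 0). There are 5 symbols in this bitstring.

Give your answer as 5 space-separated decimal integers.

Bit 0: prefix='1' -> emit 'h', reset
Bit 1: prefix='0' (no match yet)
Bit 2: prefix='00' (no match yet)
Bit 3: prefix='000' -> emit 'o', reset
Bit 4: prefix='0' (no match yet)
Bit 5: prefix='00' (no match yet)
Bit 6: prefix='000' -> emit 'o', reset
Bit 7: prefix='0' (no match yet)
Bit 8: prefix='00' (no match yet)
Bit 9: prefix='000' -> emit 'o', reset
Bit 10: prefix='1' -> emit 'h', reset

Answer: 0 1 4 7 10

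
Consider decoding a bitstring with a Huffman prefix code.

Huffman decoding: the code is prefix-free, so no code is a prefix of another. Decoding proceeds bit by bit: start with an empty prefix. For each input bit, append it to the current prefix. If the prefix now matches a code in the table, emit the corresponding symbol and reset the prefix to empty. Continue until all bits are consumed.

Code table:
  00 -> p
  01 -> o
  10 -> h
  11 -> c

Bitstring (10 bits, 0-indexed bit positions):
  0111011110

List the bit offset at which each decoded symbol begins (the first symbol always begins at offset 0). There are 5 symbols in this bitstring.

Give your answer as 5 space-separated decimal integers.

Bit 0: prefix='0' (no match yet)
Bit 1: prefix='01' -> emit 'o', reset
Bit 2: prefix='1' (no match yet)
Bit 3: prefix='11' -> emit 'c', reset
Bit 4: prefix='0' (no match yet)
Bit 5: prefix='01' -> emit 'o', reset
Bit 6: prefix='1' (no match yet)
Bit 7: prefix='11' -> emit 'c', reset
Bit 8: prefix='1' (no match yet)
Bit 9: prefix='10' -> emit 'h', reset

Answer: 0 2 4 6 8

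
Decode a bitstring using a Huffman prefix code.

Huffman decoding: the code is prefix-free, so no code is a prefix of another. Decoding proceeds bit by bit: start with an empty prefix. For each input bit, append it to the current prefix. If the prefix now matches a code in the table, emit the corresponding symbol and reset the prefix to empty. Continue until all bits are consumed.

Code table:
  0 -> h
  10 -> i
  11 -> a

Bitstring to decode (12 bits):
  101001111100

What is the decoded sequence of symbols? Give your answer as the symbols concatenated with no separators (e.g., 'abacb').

Answer: iihaaih

Derivation:
Bit 0: prefix='1' (no match yet)
Bit 1: prefix='10' -> emit 'i', reset
Bit 2: prefix='1' (no match yet)
Bit 3: prefix='10' -> emit 'i', reset
Bit 4: prefix='0' -> emit 'h', reset
Bit 5: prefix='1' (no match yet)
Bit 6: prefix='11' -> emit 'a', reset
Bit 7: prefix='1' (no match yet)
Bit 8: prefix='11' -> emit 'a', reset
Bit 9: prefix='1' (no match yet)
Bit 10: prefix='10' -> emit 'i', reset
Bit 11: prefix='0' -> emit 'h', reset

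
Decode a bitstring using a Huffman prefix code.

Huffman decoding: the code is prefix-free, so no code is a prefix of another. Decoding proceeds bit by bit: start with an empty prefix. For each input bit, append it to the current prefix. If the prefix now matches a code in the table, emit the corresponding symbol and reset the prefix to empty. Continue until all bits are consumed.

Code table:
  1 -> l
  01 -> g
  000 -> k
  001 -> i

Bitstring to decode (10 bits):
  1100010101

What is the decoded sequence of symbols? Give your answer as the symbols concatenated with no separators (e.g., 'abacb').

Bit 0: prefix='1' -> emit 'l', reset
Bit 1: prefix='1' -> emit 'l', reset
Bit 2: prefix='0' (no match yet)
Bit 3: prefix='00' (no match yet)
Bit 4: prefix='000' -> emit 'k', reset
Bit 5: prefix='1' -> emit 'l', reset
Bit 6: prefix='0' (no match yet)
Bit 7: prefix='01' -> emit 'g', reset
Bit 8: prefix='0' (no match yet)
Bit 9: prefix='01' -> emit 'g', reset

Answer: llklgg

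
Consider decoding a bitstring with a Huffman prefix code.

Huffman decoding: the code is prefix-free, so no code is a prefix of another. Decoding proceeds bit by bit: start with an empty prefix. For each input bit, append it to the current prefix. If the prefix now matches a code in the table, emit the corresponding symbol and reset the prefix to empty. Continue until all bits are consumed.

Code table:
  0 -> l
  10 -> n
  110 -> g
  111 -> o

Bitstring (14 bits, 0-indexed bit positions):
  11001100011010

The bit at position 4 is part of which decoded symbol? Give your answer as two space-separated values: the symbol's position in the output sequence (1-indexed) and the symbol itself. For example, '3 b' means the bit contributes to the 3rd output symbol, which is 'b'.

Bit 0: prefix='1' (no match yet)
Bit 1: prefix='11' (no match yet)
Bit 2: prefix='110' -> emit 'g', reset
Bit 3: prefix='0' -> emit 'l', reset
Bit 4: prefix='1' (no match yet)
Bit 5: prefix='11' (no match yet)
Bit 6: prefix='110' -> emit 'g', reset
Bit 7: prefix='0' -> emit 'l', reset
Bit 8: prefix='0' -> emit 'l', reset

Answer: 3 g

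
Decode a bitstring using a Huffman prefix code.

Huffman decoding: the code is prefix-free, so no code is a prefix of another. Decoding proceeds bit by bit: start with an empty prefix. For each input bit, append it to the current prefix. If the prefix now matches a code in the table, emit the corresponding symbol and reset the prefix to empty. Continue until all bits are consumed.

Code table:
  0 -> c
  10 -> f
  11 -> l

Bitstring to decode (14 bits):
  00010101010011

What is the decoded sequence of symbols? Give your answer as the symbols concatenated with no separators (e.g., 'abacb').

Bit 0: prefix='0' -> emit 'c', reset
Bit 1: prefix='0' -> emit 'c', reset
Bit 2: prefix='0' -> emit 'c', reset
Bit 3: prefix='1' (no match yet)
Bit 4: prefix='10' -> emit 'f', reset
Bit 5: prefix='1' (no match yet)
Bit 6: prefix='10' -> emit 'f', reset
Bit 7: prefix='1' (no match yet)
Bit 8: prefix='10' -> emit 'f', reset
Bit 9: prefix='1' (no match yet)
Bit 10: prefix='10' -> emit 'f', reset
Bit 11: prefix='0' -> emit 'c', reset
Bit 12: prefix='1' (no match yet)
Bit 13: prefix='11' -> emit 'l', reset

Answer: cccffffcl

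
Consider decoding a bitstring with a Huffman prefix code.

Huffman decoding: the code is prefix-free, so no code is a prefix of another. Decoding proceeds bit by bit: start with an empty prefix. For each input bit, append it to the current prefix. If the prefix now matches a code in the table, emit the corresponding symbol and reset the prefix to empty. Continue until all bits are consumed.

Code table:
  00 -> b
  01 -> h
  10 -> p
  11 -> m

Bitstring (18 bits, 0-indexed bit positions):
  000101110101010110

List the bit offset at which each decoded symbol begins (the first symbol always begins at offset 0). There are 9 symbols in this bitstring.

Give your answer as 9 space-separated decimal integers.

Bit 0: prefix='0' (no match yet)
Bit 1: prefix='00' -> emit 'b', reset
Bit 2: prefix='0' (no match yet)
Bit 3: prefix='01' -> emit 'h', reset
Bit 4: prefix='0' (no match yet)
Bit 5: prefix='01' -> emit 'h', reset
Bit 6: prefix='1' (no match yet)
Bit 7: prefix='11' -> emit 'm', reset
Bit 8: prefix='0' (no match yet)
Bit 9: prefix='01' -> emit 'h', reset
Bit 10: prefix='0' (no match yet)
Bit 11: prefix='01' -> emit 'h', reset
Bit 12: prefix='0' (no match yet)
Bit 13: prefix='01' -> emit 'h', reset
Bit 14: prefix='0' (no match yet)
Bit 15: prefix='01' -> emit 'h', reset
Bit 16: prefix='1' (no match yet)
Bit 17: prefix='10' -> emit 'p', reset

Answer: 0 2 4 6 8 10 12 14 16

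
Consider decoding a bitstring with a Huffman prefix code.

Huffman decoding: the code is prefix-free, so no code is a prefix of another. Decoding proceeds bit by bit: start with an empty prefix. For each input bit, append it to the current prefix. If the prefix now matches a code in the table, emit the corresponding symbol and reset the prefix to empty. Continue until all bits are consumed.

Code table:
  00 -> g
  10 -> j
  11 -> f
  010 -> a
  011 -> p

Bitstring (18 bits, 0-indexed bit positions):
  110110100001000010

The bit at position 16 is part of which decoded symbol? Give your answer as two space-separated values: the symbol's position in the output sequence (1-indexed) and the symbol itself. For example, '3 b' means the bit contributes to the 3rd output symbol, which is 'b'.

Answer: 7 a

Derivation:
Bit 0: prefix='1' (no match yet)
Bit 1: prefix='11' -> emit 'f', reset
Bit 2: prefix='0' (no match yet)
Bit 3: prefix='01' (no match yet)
Bit 4: prefix='011' -> emit 'p', reset
Bit 5: prefix='0' (no match yet)
Bit 6: prefix='01' (no match yet)
Bit 7: prefix='010' -> emit 'a', reset
Bit 8: prefix='0' (no match yet)
Bit 9: prefix='00' -> emit 'g', reset
Bit 10: prefix='0' (no match yet)
Bit 11: prefix='01' (no match yet)
Bit 12: prefix='010' -> emit 'a', reset
Bit 13: prefix='0' (no match yet)
Bit 14: prefix='00' -> emit 'g', reset
Bit 15: prefix='0' (no match yet)
Bit 16: prefix='01' (no match yet)
Bit 17: prefix='010' -> emit 'a', reset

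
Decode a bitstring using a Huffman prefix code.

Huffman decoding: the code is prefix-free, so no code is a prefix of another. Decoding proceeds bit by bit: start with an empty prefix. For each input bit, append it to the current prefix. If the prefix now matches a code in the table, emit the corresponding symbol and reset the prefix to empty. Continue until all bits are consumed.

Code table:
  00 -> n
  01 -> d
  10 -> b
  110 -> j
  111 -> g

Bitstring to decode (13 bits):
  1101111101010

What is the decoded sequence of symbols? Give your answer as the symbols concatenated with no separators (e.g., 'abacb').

Answer: jgjbb

Derivation:
Bit 0: prefix='1' (no match yet)
Bit 1: prefix='11' (no match yet)
Bit 2: prefix='110' -> emit 'j', reset
Bit 3: prefix='1' (no match yet)
Bit 4: prefix='11' (no match yet)
Bit 5: prefix='111' -> emit 'g', reset
Bit 6: prefix='1' (no match yet)
Bit 7: prefix='11' (no match yet)
Bit 8: prefix='110' -> emit 'j', reset
Bit 9: prefix='1' (no match yet)
Bit 10: prefix='10' -> emit 'b', reset
Bit 11: prefix='1' (no match yet)
Bit 12: prefix='10' -> emit 'b', reset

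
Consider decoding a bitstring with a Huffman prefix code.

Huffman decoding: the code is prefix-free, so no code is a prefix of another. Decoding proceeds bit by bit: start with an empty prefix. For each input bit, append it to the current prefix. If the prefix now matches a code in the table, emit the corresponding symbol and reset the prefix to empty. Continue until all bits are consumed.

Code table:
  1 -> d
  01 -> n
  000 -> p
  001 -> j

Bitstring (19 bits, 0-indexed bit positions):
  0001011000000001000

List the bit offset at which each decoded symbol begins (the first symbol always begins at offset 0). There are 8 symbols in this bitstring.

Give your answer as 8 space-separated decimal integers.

Bit 0: prefix='0' (no match yet)
Bit 1: prefix='00' (no match yet)
Bit 2: prefix='000' -> emit 'p', reset
Bit 3: prefix='1' -> emit 'd', reset
Bit 4: prefix='0' (no match yet)
Bit 5: prefix='01' -> emit 'n', reset
Bit 6: prefix='1' -> emit 'd', reset
Bit 7: prefix='0' (no match yet)
Bit 8: prefix='00' (no match yet)
Bit 9: prefix='000' -> emit 'p', reset
Bit 10: prefix='0' (no match yet)
Bit 11: prefix='00' (no match yet)
Bit 12: prefix='000' -> emit 'p', reset
Bit 13: prefix='0' (no match yet)
Bit 14: prefix='00' (no match yet)
Bit 15: prefix='001' -> emit 'j', reset
Bit 16: prefix='0' (no match yet)
Bit 17: prefix='00' (no match yet)
Bit 18: prefix='000' -> emit 'p', reset

Answer: 0 3 4 6 7 10 13 16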